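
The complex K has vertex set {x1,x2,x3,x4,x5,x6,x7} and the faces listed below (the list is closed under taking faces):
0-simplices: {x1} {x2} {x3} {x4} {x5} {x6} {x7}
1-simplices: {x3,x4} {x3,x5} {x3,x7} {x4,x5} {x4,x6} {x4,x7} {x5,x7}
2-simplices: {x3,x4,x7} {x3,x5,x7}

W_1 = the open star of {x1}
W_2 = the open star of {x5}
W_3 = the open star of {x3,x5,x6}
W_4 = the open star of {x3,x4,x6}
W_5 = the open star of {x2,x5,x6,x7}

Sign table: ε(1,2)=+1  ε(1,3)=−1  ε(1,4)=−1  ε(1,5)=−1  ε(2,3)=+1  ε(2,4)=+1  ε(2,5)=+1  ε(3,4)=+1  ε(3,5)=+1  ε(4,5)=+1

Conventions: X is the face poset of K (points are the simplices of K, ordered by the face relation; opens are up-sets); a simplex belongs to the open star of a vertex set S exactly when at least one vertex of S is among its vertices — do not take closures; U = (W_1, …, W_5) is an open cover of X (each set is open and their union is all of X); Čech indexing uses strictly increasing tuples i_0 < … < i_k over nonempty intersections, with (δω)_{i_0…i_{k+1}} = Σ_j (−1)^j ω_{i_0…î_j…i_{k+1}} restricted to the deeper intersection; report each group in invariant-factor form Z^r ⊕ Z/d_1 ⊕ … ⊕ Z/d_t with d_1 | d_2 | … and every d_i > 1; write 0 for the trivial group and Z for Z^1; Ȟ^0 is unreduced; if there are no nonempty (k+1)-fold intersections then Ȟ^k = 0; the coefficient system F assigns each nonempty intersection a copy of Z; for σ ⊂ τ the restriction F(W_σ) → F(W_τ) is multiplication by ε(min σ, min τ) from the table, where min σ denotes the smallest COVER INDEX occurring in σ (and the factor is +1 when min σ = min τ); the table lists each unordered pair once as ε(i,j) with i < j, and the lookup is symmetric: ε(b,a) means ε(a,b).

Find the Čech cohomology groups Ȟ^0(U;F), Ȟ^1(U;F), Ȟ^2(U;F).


nerve simplices:
  W1={{x1}} W2={{x5},{x3,x5},{x4,x5},{x5,x7},{x3,x5,x7}} W3={{x3},{x5},{x6},{x3,x4},{x3,x5},{x3,x7},{x4,x5},{x4,x6},{x5,x7},{x3,x4,x7},{x3,x5,x7}} W4={{x3},{x4},{x6},{x3,x4},{x3,x5},{x3,x7},{x4,x5},{x4,x6},{x4,x7},{x3,x4,x7},{x3,x5,x7}} W5={{x2},{x5},{x6},{x7},{x3,x5},{x3,x7},{x4,x5},{x4,x6},{x4,x7},{x5,x7},{x3,x4,x7},{x3,x5,x7}}
  W23={{x5},{x3,x5},{x4,x5},{x5,x7},{x3,x5,x7}} W24={{x3,x5},{x4,x5},{x3,x5,x7}} W25={{x5},{x3,x5},{x4,x5},{x5,x7},{x3,x5,x7}} W34={{x3},{x6},{x3,x4},{x3,x5},{x3,x7},{x4,x5},{x4,x6},{x3,x4,x7},{x3,x5,x7}} W35={{x5},{x6},{x3,x5},{x3,x7},{x4,x5},{x4,x6},{x5,x7},{x3,x4,x7},{x3,x5,x7}} W45={{x6},{x3,x5},{x3,x7},{x4,x5},{x4,x6},{x4,x7},{x3,x4,x7},{x3,x5,x7}}
  W234={{x3,x5},{x4,x5},{x3,x5,x7}} W235={{x5},{x3,x5},{x4,x5},{x5,x7},{x3,x5,x7}} W245={{x3,x5},{x4,x5},{x3,x5,x7}} W345={{x6},{x3,x5},{x3,x7},{x4,x5},{x4,x6},{x3,x4,x7},{x3,x5,x7}}
  W2345={{x3,x5},{x4,x5},{x3,x5,x7}}
C dims 5,6,4,1; δ0: rk 3, SNF 1^3; δ1: rk 3, SNF 1^3; δ2: rk 1, SNF 1^1
degree 0: 5−3−0 = 2 → Ȟ^0 ≅ Z^2
degree 1: 6−3−3 = 0 → Ȟ^1 ≅ 0
degree 2: 4−1−3 = 0 → Ȟ^2 ≅ 0

Ȟ^0 = Z^2, Ȟ^1 = 0 and Ȟ^2 = 0


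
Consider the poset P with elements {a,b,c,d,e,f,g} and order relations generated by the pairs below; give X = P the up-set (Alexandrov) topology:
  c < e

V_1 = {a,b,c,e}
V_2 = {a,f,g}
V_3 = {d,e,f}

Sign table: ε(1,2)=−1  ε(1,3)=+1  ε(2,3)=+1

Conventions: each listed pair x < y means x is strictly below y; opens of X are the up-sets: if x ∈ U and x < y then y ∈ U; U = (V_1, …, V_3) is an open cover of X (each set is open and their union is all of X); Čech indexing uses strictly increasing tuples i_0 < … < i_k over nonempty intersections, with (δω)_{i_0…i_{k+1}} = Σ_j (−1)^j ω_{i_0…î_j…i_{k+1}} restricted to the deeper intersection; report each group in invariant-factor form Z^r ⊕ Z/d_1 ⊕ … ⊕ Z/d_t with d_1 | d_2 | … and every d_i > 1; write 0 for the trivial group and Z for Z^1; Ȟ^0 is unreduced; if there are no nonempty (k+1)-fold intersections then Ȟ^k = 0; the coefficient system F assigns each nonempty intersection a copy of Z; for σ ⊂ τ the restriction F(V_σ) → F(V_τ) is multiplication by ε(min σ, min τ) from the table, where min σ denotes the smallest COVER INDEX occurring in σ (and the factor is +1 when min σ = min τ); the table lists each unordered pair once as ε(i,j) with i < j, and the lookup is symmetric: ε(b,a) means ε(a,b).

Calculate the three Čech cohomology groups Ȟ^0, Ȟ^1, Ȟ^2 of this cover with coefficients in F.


Ȟ^0(U;F) ≅ 0, Ȟ^1(U;F) ≅ Z/2 and Ȟ^2(U;F) ≅ 0

nerve of the cover:
  V12={a} V13={e} V23={f}
C dims 3,3; δ0: rk 3, SNF 1^2·2
Ȟ^0 = (3 − 3) − 0 = 0, so Ȟ^0 ≅ 0
Ȟ^1 = (3 − 0) − 3 = 0 plus torsion [2], so Ȟ^1 ≅ Z/2
Ȟ^2 = (0 − 0) − 0 = 0, so Ȟ^2 ≅ 0


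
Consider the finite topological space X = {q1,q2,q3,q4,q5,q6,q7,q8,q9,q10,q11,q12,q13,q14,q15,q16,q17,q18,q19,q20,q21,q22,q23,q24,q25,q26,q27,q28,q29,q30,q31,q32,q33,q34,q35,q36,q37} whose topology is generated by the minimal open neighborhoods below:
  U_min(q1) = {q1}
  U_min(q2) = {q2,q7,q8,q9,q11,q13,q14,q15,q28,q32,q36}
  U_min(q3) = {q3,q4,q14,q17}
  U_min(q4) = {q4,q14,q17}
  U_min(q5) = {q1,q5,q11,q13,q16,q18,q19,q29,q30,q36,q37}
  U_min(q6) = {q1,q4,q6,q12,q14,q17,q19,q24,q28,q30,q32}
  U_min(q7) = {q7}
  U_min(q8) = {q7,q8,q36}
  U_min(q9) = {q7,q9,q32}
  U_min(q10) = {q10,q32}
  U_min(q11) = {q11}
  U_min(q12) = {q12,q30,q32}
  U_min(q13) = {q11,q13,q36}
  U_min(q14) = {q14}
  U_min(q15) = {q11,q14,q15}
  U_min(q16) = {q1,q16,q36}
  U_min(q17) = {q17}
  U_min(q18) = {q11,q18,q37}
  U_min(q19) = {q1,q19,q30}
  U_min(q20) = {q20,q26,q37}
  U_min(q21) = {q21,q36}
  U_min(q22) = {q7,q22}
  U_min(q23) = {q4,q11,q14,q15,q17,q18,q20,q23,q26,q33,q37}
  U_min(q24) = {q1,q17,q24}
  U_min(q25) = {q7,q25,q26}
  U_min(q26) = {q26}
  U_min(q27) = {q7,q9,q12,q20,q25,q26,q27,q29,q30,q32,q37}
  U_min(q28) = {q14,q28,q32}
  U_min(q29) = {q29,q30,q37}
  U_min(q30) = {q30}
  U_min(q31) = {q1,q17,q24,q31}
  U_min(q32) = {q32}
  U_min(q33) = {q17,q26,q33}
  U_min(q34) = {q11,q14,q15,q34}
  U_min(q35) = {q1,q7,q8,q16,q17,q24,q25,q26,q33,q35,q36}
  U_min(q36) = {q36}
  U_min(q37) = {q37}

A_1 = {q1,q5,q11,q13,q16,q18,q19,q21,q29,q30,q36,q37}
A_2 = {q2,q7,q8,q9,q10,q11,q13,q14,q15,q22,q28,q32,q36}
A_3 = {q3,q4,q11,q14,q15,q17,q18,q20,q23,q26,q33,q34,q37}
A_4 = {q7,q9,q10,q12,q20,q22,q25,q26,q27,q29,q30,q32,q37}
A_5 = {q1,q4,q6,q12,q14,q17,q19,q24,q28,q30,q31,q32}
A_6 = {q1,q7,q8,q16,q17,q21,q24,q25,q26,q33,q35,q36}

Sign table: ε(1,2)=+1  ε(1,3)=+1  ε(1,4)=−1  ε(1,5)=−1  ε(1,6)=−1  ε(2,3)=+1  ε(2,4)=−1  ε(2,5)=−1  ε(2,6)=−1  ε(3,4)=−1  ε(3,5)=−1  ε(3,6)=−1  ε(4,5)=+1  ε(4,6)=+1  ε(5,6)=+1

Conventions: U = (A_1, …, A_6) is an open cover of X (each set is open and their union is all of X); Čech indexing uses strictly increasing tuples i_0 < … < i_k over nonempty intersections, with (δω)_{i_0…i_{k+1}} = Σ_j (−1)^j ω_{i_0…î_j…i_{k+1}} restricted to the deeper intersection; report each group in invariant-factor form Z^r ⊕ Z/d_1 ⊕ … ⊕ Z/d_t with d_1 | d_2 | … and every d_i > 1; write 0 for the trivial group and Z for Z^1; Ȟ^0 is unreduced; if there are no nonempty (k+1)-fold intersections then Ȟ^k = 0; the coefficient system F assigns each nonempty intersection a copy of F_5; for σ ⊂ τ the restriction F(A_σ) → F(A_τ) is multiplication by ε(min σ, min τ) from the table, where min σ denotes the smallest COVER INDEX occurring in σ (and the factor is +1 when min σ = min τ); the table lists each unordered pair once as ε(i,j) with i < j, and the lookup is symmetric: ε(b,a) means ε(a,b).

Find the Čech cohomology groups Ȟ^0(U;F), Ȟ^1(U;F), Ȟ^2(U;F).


nerve simplices:
  A12={q11,q13,q36} A13={q11,q18,q37} A14={q29,q30,q37} A15={q1,q19,q30} A16={q1,q16,q21,q36} A23={q11,q14,q15} A24={q7,q9,q10,q22,q32} A25={q14,q28,q32} A26={q7,q8,q36} A34={q20,q26,q37} A35={q4,q14,q17} A36={q17,q26,q33} A45={q12,q30,q32} A46={q7,q25,q26} A56={q1,q17,q24}
  A123={q11} A126={q36} A134={q37} A145={q30} A156={q1} A235={q14} A245={q32} A246={q7} A346={q26} A356={q17}
C dims 6,15,10; δ0: rk_F5 5; δ1: rk_F5 10
degree 0: 6−5−0 = 1 → Ȟ^0 ≅ Z/5
degree 1: 15−10−5 = 0 → Ȟ^1 ≅ 0
degree 2: 10−0−10 = 0 → Ȟ^2 ≅ 0

Ȟ^0 ≅ Z/5; Ȟ^1 ≅ 0; Ȟ^2 ≅ 0


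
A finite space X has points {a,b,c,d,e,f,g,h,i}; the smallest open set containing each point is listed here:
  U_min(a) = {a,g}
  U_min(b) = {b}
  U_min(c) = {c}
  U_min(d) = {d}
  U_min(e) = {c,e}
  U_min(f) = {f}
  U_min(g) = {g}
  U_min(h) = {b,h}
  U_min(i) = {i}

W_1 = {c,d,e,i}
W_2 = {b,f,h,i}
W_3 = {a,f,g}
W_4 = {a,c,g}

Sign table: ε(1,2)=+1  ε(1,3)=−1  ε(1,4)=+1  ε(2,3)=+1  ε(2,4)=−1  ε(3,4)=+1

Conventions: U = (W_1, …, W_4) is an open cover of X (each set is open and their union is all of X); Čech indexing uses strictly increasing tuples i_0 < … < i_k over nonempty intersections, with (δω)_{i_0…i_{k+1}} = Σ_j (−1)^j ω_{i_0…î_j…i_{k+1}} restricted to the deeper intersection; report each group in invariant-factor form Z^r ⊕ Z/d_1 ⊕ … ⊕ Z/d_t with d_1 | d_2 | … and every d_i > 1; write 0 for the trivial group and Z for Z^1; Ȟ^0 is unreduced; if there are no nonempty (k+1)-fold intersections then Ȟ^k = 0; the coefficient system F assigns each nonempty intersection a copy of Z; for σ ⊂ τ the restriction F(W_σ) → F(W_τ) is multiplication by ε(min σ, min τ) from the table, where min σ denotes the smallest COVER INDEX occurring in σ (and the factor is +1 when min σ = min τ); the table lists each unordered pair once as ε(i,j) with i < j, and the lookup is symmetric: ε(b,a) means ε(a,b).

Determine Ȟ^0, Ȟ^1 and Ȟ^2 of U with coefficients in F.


cover nerve:
  W12={i} W14={c} W23={f} W34={a,g}
C dims 4,4; δ0: rk 3, SNF 1^3
Ȟ^0: (4−3)−0=1 ⇒ Z
Ȟ^1: (4−0)−3=1 ⇒ Z
Ȟ^2: (0−0)−0=0 ⇒ 0

Ȟ^0(U;F) ≅ Z, Ȟ^1(U;F) ≅ Z, Ȟ^2(U;F) ≅ 0


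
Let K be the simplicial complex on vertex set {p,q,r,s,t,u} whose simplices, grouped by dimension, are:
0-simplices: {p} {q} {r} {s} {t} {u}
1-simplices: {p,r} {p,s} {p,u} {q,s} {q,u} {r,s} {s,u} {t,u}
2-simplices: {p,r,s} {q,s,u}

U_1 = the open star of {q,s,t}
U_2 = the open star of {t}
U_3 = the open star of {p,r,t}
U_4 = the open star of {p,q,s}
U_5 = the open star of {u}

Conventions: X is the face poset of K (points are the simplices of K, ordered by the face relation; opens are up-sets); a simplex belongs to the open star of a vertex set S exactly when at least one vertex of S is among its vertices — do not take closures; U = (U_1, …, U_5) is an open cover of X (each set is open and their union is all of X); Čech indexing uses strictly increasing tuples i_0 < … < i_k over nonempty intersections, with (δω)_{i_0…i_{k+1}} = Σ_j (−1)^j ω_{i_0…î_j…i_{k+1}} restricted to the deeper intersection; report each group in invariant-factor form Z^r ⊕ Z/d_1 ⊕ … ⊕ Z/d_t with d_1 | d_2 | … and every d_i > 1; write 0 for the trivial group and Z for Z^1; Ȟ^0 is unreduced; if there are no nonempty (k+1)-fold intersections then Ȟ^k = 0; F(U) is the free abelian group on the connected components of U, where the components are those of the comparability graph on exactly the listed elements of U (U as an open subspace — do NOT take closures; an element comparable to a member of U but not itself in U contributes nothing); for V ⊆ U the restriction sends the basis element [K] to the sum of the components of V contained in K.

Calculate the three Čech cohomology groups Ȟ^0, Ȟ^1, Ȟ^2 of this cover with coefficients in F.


Ȟ^0(U;F) ≅ Z, Ȟ^1(U;F) ≅ Z and Ȟ^2(U;F) ≅ 0

nonempty overlaps:
  U1={{q},{s},{t},{p,s},{q,s},{q,u},{r,s},{s,u},{t,u},{p,r,s},{q,s,u}} U2={{t},{t,u}} U3={{p},{r},{t},{p,r},{p,s},{p,u},{r,s},{t,u},{p,r,s}} U4={{p},{q},{s},{p,r},{p,s},{p,u},{q,s},{q,u},{r,s},{s,u},{p,r,s},{q,s,u}} U5={{u},{p,u},{q,u},{s,u},{t,u},{q,s,u}}
  U12={{t},{t,u}} U13={{t},{p,s},{r,s},{t,u},{p,r,s}} U14={{q},{s},{p,s},{q,s},{q,u},{r,s},{s,u},{p,r,s},{q,s,u}} U15={{q,u},{s,u},{t,u},{q,s,u}} U23={{t},{t,u}} U25={{t,u}} U34={{p},{p,r},{p,s},{p,u},{r,s},{p,r,s}} U35={{p,u},{t,u}} U45={{p,u},{q,u},{s,u},{q,s,u}}
  U123={{t},{t,u}} U125={{t,u}} U134={{p,s},{r,s},{p,r,s}} U135={{t,u}} U145={{q,u},{s,u},{q,s,u}} U235={{t,u}} U345={{p,u}}
  U1235={{t,u}}
components per intersection:
  U1: {{q},{s},{p,s},{q,s},{q,u},{r,s},{s,u},{p,r,s},{q,s,u}} {{t},{t,u}}
  U2: {{t},{t,u}}
  U3: {{p},{r},{p,r},{p,s},{p,u},{r,s},{p,r,s}} {{t},{t,u}}
  U4: {{p},{q},{s},{p,r},{p,s},{p,u},{q,s},{q,u},{r,s},{s,u},{p,r,s},{q,s,u}}
  U5: {{u},{p,u},{q,u},{s,u},{t,u},{q,s,u}}
  U12: {{t},{t,u}}
  U13: {{t},{t,u}} {{p,s},{r,s},{p,r,s}}
  U14: {{q},{s},{p,s},{q,s},{q,u},{r,s},{s,u},{p,r,s},{q,s,u}}
  U15: {{q,u},{s,u},{q,s,u}} {{t,u}}
  U23: {{t},{t,u}}
  U25: {{t,u}}
  U34: {{p},{p,r},{p,s},{p,u},{r,s},{p,r,s}}
  U35: {{p,u}} {{t,u}}
  U45: {{p,u}} {{q,u},{s,u},{q,s,u}}
  U123: {{t},{t,u}}
  U125: {{t,u}}
  U134: {{p,s},{r,s},{p,r,s}}
  U135: {{t,u}}
  U145: {{q,u},{s,u},{q,s,u}}
  U235: {{t,u}}
  U345: {{p,u}}
  U1235: {{t,u}}
C dims 7,13,7,1; δ0: rk 6, SNF 1^6; δ1: rk 6, SNF 1^6; δ2: rk 1, SNF 1^1
degree 0: 7−6−0 = 1 → Ȟ^0 ≅ Z
degree 1: 13−6−6 = 1 → Ȟ^1 ≅ Z
degree 2: 7−1−6 = 0 → Ȟ^2 ≅ 0


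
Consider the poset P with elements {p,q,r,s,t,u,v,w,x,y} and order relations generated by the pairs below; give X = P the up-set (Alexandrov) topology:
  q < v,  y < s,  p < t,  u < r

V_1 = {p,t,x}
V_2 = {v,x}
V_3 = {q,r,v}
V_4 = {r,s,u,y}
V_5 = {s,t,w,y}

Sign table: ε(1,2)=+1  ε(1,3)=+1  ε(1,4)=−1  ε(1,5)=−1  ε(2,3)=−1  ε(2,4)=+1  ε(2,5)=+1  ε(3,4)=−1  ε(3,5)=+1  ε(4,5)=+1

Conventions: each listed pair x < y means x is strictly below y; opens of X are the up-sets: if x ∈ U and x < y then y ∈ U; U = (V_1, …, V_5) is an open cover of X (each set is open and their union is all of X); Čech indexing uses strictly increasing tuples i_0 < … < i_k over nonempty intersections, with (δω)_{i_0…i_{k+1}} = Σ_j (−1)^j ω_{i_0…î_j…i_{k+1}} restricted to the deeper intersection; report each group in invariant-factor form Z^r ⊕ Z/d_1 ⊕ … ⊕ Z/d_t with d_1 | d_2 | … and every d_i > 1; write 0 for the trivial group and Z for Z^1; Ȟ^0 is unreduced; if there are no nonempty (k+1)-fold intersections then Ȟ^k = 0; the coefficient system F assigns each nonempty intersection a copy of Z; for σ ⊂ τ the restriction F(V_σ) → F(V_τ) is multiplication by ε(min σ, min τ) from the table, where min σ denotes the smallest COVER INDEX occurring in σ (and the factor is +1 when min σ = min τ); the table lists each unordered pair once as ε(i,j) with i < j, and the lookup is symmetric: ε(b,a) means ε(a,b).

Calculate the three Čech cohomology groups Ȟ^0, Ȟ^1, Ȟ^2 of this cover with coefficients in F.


nonempty overlaps:
  V12={x} V15={t} V23={v} V34={r} V45={s,y}
C dims 5,5; δ0: rk 5, SNF 1^4·2
degree 0: 5−5−0 = 0 → Ȟ^0 ≅ 0
degree 1: 5−0−5 = 0 plus torsion [2] → Ȟ^1 ≅ Z/2
degree 2: 0−0−0 = 0 → Ȟ^2 ≅ 0

Ȟ^0 = 0, Ȟ^1 = Z/2, Ȟ^2 = 0


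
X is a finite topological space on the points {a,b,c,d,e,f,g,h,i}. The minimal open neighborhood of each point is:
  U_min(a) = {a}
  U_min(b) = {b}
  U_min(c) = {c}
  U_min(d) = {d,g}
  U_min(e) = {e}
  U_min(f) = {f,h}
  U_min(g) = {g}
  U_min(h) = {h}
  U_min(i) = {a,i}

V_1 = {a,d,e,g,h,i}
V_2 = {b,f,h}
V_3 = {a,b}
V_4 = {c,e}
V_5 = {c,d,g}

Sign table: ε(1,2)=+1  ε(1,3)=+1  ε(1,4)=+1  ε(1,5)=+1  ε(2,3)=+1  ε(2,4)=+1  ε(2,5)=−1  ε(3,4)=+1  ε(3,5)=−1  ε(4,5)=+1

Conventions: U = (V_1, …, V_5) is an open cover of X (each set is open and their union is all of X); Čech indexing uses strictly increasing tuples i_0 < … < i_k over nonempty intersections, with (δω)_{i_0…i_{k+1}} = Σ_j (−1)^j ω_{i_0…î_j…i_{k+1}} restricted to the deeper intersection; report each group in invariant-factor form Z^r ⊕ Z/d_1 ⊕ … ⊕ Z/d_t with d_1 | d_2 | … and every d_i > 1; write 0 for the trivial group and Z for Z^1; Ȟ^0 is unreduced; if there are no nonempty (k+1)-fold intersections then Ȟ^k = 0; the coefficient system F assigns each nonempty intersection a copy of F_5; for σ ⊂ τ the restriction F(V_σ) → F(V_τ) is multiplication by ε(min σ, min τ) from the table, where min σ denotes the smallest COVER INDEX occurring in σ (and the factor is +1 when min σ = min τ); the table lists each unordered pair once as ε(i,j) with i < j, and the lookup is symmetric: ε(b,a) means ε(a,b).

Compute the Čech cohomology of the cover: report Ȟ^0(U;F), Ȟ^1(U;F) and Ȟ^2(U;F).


Ȟ^0 = Z/5,  Ȟ^1 = Z/5 ⊕ Z/5,  Ȟ^2 = 0

nonempty intersections:
  V12={h} V13={a} V14={e} V15={d,g} V23={b} V45={c}
C dims 5,6; δ0: rk_F5 4
Ȟ^0: (5−4)−0=1 ⇒ Z/5
Ȟ^1: (6−0)−4=2 ⇒ Z/5 ⊕ Z/5
Ȟ^2: (0−0)−0=0 ⇒ 0


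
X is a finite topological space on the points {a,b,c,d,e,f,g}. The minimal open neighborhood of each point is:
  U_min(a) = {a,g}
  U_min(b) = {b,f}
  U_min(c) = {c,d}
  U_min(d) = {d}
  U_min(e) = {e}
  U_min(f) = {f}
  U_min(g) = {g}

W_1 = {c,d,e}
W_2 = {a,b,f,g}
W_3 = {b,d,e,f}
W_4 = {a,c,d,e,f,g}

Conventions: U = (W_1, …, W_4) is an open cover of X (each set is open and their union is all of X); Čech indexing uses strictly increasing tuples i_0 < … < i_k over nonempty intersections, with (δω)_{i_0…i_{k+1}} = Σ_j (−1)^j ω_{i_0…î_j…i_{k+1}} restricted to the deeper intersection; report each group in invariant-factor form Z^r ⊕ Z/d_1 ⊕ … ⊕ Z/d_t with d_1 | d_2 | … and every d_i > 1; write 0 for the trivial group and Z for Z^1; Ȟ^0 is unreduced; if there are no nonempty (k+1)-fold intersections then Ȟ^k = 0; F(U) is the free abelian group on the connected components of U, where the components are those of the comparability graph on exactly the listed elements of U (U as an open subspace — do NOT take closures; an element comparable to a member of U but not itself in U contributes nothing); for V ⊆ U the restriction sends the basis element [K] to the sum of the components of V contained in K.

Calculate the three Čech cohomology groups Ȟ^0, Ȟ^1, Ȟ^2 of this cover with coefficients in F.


nonempty overlaps:
  W13={d,e} W14={c,d,e} W23={b,f} W24={a,f,g} W34={d,e,f}
  W134={d,e} W234={f}
components per intersection:
  W1: {c,d} {e}
  W2: {a,g} {b,f}
  W3: {b,f} {d} {e}
  W4: {a,g} {c,d} {e} {f}
  W13: {d} {e}
  W14: {c,d} {e}
  W23: {b,f}
  W24: {a,g} {f}
  W34: {d} {e} {f}
  W134: {d} {e}
  W234: {f}
C dims 11,10,3; δ0: rk 7, SNF 1^7; δ1: rk 3, SNF 1^3
degree 0: 11−7−0 = 4 → Ȟ^0 ≅ Z^4
degree 1: 10−3−7 = 0 → Ȟ^1 ≅ 0
degree 2: 3−0−3 = 0 → Ȟ^2 ≅ 0

Ȟ^0 = Z^4,  Ȟ^1 = 0,  Ȟ^2 = 0


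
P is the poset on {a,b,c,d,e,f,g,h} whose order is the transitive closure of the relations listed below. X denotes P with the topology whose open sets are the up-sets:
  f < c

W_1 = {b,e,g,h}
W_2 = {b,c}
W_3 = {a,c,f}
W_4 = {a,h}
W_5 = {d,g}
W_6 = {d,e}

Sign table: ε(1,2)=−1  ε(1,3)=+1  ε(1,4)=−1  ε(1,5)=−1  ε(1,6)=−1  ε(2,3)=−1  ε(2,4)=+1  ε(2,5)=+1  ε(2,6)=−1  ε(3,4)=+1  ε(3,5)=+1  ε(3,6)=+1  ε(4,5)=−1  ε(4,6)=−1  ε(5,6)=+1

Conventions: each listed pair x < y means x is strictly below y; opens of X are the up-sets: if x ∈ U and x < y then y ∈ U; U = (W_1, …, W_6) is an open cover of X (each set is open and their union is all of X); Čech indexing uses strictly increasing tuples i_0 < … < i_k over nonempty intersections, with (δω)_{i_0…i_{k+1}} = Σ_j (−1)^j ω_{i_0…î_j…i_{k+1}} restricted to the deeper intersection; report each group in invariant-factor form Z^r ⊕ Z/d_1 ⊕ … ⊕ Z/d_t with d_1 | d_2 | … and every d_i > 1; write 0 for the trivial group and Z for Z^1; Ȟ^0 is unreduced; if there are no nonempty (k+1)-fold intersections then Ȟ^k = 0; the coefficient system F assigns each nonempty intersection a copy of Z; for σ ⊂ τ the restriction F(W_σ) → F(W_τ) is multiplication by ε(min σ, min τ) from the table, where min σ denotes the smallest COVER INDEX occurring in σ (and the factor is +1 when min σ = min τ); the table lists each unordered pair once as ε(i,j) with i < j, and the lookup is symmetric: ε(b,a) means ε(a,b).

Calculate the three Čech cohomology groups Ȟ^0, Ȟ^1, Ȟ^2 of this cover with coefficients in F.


nonempty intersections:
  W12={b} W14={h} W15={g} W16={e} W23={c} W34={a} W56={d}
C dims 6,7; δ0: rk 6, SNF 1^5·2
Ȟ^0: (6−6)−0=0 ⇒ 0
Ȟ^1: (7−0)−6=1 plus torsion [2] ⇒ Z ⊕ Z/2
Ȟ^2: (0−0)−0=0 ⇒ 0

Ȟ^0 ≅ 0; Ȟ^1 ≅ Z ⊕ Z/2; Ȟ^2 ≅ 0


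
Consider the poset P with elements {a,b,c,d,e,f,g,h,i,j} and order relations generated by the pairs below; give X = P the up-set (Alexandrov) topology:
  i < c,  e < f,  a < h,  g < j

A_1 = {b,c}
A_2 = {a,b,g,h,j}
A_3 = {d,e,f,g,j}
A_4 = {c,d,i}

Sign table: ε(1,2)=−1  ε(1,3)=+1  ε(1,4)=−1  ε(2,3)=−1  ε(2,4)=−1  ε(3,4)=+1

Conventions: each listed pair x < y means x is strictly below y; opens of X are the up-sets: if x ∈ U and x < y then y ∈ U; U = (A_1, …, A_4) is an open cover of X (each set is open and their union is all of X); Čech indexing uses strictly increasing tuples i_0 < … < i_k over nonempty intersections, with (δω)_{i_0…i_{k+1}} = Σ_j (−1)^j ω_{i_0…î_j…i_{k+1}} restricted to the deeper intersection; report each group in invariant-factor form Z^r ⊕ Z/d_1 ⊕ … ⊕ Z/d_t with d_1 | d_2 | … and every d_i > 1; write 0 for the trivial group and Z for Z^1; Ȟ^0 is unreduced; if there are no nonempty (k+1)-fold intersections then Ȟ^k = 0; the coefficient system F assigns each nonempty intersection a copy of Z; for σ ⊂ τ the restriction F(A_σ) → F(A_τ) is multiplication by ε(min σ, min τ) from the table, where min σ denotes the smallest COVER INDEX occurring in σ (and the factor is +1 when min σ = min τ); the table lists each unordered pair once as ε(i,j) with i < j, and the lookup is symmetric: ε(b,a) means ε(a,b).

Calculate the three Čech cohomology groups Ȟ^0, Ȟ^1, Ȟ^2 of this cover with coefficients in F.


nerve of the cover:
  A12={b} A14={c} A23={g,j} A34={d}
C dims 4,4; δ0: rk 4, SNF 1^3·2
Ȟ^0 = (4 − 4) − 0 = 0, so Ȟ^0 ≅ 0
Ȟ^1 = (4 − 0) − 4 = 0 plus torsion [2], so Ȟ^1 ≅ Z/2
Ȟ^2 = (0 − 0) − 0 = 0, so Ȟ^2 ≅ 0

Ȟ^0(U;F) ≅ 0, Ȟ^1(U;F) ≅ Z/2 and Ȟ^2(U;F) ≅ 0


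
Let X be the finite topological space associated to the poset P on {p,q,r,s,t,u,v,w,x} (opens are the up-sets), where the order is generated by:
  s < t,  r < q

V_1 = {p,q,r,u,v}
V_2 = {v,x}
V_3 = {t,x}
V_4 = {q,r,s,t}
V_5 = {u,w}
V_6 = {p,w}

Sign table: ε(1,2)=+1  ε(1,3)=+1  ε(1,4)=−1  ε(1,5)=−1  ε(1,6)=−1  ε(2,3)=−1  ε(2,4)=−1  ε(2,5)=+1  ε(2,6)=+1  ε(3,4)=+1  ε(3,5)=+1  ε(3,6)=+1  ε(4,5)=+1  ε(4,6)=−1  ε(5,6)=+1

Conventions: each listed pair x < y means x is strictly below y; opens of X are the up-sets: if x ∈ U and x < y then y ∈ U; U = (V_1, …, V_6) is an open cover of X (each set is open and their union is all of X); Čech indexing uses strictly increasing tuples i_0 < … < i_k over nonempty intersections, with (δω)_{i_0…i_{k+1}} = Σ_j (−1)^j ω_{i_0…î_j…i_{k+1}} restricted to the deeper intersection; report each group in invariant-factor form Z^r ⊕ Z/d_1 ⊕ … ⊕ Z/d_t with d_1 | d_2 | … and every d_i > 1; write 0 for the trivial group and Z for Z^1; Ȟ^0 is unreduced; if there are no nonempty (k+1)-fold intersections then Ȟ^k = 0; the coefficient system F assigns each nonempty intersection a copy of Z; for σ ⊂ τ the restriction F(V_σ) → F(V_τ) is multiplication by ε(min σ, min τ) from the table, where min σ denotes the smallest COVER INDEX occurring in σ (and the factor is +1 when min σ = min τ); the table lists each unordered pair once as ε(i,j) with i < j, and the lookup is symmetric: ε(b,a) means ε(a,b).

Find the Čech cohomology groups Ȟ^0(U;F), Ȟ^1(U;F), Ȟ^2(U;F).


nonempty intersections:
  V12={v} V14={q,r} V15={u} V16={p} V23={x} V34={t} V56={w}
C dims 6,7; δ0: rk 5, SNF 1^5
Ȟ^0: (6−5)−0=1 ⇒ Z
Ȟ^1: (7−0)−5=2 ⇒ Z^2
Ȟ^2: (0−0)−0=0 ⇒ 0

Ȟ^0 = Z; Ȟ^1 = Z^2; Ȟ^2 = 0


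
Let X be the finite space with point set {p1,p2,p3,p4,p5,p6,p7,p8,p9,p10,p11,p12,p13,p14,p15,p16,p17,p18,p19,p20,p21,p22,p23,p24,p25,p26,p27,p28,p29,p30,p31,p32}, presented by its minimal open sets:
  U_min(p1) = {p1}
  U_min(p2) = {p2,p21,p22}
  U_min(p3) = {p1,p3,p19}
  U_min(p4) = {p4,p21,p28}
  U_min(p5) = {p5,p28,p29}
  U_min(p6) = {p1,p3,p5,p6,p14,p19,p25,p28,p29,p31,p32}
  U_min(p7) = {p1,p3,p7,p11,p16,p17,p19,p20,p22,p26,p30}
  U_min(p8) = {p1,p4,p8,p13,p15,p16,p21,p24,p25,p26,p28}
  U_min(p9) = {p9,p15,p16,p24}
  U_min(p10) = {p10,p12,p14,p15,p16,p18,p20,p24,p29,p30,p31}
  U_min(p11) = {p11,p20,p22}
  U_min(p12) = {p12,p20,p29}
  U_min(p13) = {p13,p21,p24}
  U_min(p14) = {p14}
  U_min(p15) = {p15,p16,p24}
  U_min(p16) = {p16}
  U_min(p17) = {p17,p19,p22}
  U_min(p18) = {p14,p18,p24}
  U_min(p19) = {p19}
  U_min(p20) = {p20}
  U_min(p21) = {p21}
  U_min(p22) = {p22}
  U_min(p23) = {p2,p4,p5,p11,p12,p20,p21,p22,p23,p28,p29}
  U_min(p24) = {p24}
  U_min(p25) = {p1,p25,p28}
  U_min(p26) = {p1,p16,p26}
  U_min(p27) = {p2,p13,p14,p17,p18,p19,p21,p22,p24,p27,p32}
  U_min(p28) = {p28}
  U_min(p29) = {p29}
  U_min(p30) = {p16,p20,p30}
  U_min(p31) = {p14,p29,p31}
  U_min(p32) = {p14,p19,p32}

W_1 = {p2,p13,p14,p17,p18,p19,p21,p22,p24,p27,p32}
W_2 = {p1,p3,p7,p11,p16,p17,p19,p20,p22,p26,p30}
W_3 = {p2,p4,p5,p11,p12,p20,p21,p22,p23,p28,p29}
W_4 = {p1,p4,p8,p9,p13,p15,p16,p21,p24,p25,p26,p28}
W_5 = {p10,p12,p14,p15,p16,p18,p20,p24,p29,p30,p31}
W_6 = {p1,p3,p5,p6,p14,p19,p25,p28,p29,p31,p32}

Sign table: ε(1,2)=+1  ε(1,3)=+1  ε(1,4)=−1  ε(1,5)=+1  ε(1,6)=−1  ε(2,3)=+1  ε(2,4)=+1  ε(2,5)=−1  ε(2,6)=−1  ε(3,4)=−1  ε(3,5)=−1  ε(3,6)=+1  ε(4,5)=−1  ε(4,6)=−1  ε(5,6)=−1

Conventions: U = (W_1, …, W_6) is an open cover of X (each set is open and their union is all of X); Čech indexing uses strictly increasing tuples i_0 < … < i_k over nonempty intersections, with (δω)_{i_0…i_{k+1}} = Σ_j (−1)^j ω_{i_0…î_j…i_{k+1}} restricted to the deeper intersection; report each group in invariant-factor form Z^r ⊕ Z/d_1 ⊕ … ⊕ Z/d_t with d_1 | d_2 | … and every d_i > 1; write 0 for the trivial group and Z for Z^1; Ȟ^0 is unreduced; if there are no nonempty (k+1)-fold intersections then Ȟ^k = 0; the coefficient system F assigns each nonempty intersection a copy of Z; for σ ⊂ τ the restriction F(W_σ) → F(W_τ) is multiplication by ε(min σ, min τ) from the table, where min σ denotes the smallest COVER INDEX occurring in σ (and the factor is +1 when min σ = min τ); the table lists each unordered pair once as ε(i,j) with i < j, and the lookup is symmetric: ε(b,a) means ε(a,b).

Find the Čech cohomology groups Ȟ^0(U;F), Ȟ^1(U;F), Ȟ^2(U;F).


Ȟ^0 = 0, Ȟ^1 = Z/2, Ȟ^2 = Z

nonempty overlaps:
  W12={p17,p19,p22} W13={p2,p21,p22} W14={p13,p21,p24} W15={p14,p18,p24} W16={p14,p19,p32} W23={p11,p20,p22} W24={p1,p16,p26} W25={p16,p20,p30} W26={p1,p3,p19} W34={p4,p21,p28} W35={p12,p20,p29} W36={p5,p28,p29} W45={p15,p16,p24} W46={p1,p25,p28} W56={p14,p29,p31}
  W123={p22} W126={p19} W134={p21} W145={p24} W156={p14} W235={p20} W245={p16} W246={p1} W346={p28} W356={p29}
C dims 6,15,10; δ0: rk 6, SNF 1^5·2; δ1: rk 9, SNF 1^9
degree 0: 6−6−0 = 0 → Ȟ^0 ≅ 0
degree 1: 15−9−6 = 0 plus torsion [2] → Ȟ^1 ≅ Z/2
degree 2: 10−0−9 = 1 → Ȟ^2 ≅ Z


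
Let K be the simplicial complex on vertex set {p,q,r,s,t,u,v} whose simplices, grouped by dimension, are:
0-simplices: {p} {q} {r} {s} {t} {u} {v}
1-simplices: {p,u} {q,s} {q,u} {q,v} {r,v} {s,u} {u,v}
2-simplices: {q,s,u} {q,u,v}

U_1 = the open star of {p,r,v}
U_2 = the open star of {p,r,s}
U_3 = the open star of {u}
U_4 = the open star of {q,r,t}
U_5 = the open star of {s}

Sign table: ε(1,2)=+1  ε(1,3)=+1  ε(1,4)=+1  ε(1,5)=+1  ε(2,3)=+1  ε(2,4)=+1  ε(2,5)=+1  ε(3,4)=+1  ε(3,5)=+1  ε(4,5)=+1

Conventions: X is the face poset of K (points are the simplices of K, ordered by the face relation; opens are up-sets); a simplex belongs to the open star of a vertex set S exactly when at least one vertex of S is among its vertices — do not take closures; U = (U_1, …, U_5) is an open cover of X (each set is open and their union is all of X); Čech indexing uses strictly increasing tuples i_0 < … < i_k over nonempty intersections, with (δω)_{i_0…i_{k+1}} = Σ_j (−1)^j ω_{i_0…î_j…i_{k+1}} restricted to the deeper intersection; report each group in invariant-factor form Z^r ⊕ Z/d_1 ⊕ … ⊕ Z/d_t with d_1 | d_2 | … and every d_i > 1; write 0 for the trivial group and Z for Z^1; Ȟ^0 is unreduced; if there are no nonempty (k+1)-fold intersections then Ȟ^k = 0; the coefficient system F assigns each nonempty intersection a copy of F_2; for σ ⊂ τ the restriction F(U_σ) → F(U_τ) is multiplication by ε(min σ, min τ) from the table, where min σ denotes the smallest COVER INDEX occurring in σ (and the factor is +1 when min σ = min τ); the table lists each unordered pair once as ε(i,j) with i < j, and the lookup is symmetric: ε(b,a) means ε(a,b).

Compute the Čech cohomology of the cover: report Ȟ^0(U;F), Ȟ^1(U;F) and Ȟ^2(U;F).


nonempty overlaps:
  U1={{p},{r},{v},{p,u},{q,v},{r,v},{u,v},{q,u,v}} U2={{p},{r},{s},{p,u},{q,s},{r,v},{s,u},{q,s,u}} U3={{u},{p,u},{q,u},{s,u},{u,v},{q,s,u},{q,u,v}} U4={{q},{r},{t},{q,s},{q,u},{q,v},{r,v},{q,s,u},{q,u,v}} U5={{s},{q,s},{s,u},{q,s,u}}
  U12={{p},{r},{p,u},{r,v}} U13={{p,u},{u,v},{q,u,v}} U14={{r},{q,v},{r,v},{q,u,v}} U23={{p,u},{s,u},{q,s,u}} U24={{r},{q,s},{r,v},{q,s,u}} U25={{s},{q,s},{s,u},{q,s,u}} U34={{q,u},{q,s,u},{q,u,v}} U35={{s,u},{q,s,u}} U45={{q,s},{q,s,u}}
  U123={{p,u}} U124={{r},{r,v}} U134={{q,u,v}} U234={{q,s,u}} U235={{s,u},{q,s,u}} U245={{q,s},{q,s,u}} U345={{q,s,u}}
  U2345={{q,s,u}}
C dims 5,9,7,1; δ0: rk_F2 4; δ1: rk_F2 5; δ2: rk_F2 1
degree 0: 5−4−0 = 1 → Ȟ^0 ≅ Z/2
degree 1: 9−5−4 = 0 → Ȟ^1 ≅ 0
degree 2: 7−1−5 = 1 → Ȟ^2 ≅ Z/2

Ȟ^0(U;F) ≅ Z/2; Ȟ^1(U;F) ≅ 0; Ȟ^2(U;F) ≅ Z/2


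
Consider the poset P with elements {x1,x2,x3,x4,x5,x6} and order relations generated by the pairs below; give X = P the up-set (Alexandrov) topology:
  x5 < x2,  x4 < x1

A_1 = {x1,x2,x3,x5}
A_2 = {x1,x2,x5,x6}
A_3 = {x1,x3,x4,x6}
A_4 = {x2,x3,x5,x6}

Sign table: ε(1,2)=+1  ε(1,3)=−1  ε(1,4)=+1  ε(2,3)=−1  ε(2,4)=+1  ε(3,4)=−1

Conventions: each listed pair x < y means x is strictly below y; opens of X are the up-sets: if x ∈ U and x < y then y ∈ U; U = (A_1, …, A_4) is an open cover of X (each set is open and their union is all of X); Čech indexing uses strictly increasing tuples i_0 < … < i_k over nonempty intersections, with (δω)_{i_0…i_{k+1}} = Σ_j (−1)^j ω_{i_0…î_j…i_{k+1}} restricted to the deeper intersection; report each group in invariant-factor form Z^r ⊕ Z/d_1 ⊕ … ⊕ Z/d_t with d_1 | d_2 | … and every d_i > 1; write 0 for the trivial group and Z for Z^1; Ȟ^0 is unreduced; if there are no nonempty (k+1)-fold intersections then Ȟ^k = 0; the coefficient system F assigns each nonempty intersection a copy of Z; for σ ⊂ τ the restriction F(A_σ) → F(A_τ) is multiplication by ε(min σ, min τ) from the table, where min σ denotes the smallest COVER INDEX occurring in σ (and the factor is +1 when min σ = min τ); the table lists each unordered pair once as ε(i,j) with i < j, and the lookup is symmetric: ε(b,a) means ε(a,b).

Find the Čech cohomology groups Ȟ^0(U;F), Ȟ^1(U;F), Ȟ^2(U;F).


intersection data:
  A12={x1,x2,x5} A13={x1,x3} A14={x2,x3,x5} A23={x1,x6} A24={x2,x5,x6} A34={x3,x6}
  A123={x1} A124={x2,x5} A134={x3} A234={x6}
C dims 4,6,4; δ0: rk 3, SNF 1^3; δ1: rk 3, SNF 1^3
Ȟ^0 = (4 − 3) − 0 = 1, so Ȟ^0 ≅ Z
Ȟ^1 = (6 − 3) − 3 = 0, so Ȟ^1 ≅ 0
Ȟ^2 = (4 − 0) − 3 = 1, so Ȟ^2 ≅ Z

Ȟ^0 ≅ Z,  Ȟ^1 ≅ 0,  Ȟ^2 ≅ Z


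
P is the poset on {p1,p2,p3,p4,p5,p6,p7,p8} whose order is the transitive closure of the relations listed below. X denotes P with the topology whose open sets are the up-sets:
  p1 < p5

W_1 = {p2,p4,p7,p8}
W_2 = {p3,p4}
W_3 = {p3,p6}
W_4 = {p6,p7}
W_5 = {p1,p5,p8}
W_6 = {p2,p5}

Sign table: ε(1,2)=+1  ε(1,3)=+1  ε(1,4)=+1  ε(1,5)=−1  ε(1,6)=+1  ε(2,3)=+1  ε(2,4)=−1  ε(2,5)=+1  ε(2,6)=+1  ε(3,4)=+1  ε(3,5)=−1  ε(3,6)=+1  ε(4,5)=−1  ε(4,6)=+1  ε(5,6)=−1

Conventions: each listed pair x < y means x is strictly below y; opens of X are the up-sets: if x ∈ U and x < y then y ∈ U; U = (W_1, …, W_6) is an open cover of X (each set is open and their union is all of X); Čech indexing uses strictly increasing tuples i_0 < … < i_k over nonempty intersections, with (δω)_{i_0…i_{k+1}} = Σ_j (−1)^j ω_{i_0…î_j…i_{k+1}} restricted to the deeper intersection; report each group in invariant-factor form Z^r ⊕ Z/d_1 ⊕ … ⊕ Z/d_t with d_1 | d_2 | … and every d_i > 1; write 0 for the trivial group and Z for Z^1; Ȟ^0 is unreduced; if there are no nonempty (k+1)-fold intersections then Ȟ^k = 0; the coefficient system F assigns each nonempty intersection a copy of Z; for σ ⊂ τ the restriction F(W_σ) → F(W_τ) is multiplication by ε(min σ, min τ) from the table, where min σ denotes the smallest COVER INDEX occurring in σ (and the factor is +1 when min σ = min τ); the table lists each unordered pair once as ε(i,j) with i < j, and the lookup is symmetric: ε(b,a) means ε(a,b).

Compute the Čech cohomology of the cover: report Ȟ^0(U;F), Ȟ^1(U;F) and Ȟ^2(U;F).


Ȟ^0 = Z, Ȟ^1 = Z^2 and Ȟ^2 = 0

intersection data:
  W12={p4} W14={p7} W15={p8} W16={p2} W23={p3} W34={p6} W56={p5}
C dims 6,7; δ0: rk 5, SNF 1^5
Ȟ^0 = (6 − 5) − 0 = 1, so Ȟ^0 ≅ Z
Ȟ^1 = (7 − 0) − 5 = 2, so Ȟ^1 ≅ Z^2
Ȟ^2 = (0 − 0) − 0 = 0, so Ȟ^2 ≅ 0


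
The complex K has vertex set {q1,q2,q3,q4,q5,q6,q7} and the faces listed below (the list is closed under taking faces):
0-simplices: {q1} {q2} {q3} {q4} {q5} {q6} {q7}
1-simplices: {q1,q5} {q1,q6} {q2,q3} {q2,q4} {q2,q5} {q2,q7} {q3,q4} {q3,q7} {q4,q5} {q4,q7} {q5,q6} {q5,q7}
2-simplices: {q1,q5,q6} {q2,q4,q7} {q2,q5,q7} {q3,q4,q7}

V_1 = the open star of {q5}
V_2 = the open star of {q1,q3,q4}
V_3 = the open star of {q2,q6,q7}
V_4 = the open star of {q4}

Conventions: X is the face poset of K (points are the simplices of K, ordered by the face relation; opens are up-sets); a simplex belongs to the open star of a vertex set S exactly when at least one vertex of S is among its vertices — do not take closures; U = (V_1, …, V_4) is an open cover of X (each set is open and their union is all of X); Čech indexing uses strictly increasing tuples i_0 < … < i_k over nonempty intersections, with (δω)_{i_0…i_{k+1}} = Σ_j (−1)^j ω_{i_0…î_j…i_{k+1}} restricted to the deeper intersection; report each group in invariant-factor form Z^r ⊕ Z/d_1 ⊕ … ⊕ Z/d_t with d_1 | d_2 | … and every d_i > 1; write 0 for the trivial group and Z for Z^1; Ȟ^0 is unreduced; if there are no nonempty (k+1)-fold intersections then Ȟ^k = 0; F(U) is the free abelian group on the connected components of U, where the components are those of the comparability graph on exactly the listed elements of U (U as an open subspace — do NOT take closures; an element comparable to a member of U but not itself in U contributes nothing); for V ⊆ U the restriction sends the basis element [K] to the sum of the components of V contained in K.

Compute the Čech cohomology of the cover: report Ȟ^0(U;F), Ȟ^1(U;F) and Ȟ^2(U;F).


Ȟ^0(U;F) ≅ Z,  Ȟ^1(U;F) ≅ Z^2,  Ȟ^2(U;F) ≅ 0

nonempty overlaps:
  V1={{q5},{q1,q5},{q2,q5},{q4,q5},{q5,q6},{q5,q7},{q1,q5,q6},{q2,q5,q7}} V2={{q1},{q3},{q4},{q1,q5},{q1,q6},{q2,q3},{q2,q4},{q3,q4},{q3,q7},{q4,q5},{q4,q7},{q1,q5,q6},{q2,q4,q7},{q3,q4,q7}} V3={{q2},{q6},{q7},{q1,q6},{q2,q3},{q2,q4},{q2,q5},{q2,q7},{q3,q7},{q4,q7},{q5,q6},{q5,q7},{q1,q5,q6},{q2,q4,q7},{q2,q5,q7},{q3,q4,q7}} V4={{q4},{q2,q4},{q3,q4},{q4,q5},{q4,q7},{q2,q4,q7},{q3,q4,q7}}
  V12={{q1,q5},{q4,q5},{q1,q5,q6}} V13={{q2,q5},{q5,q6},{q5,q7},{q1,q5,q6},{q2,q5,q7}} V14={{q4,q5}} V23={{q1,q6},{q2,q3},{q2,q4},{q3,q7},{q4,q7},{q1,q5,q6},{q2,q4,q7},{q3,q4,q7}} V24={{q4},{q2,q4},{q3,q4},{q4,q5},{q4,q7},{q2,q4,q7},{q3,q4,q7}} V34={{q2,q4},{q4,q7},{q2,q4,q7},{q3,q4,q7}}
  V123={{q1,q5,q6}} V124={{q4,q5}} V234={{q2,q4},{q4,q7},{q2,q4,q7},{q3,q4,q7}}
components per intersection:
  V1: {{q5},{q1,q5},{q2,q5},{q4,q5},{q5,q6},{q5,q7},{q1,q5,q6},{q2,q5,q7}}
  V2: {{q1},{q1,q5},{q1,q6},{q1,q5,q6}} {{q3},{q4},{q2,q3},{q2,q4},{q3,q4},{q3,q7},{q4,q5},{q4,q7},{q2,q4,q7},{q3,q4,q7}}
  V3: {{q2},{q7},{q2,q3},{q2,q4},{q2,q5},{q2,q7},{q3,q7},{q4,q7},{q5,q7},{q2,q4,q7},{q2,q5,q7},{q3,q4,q7}} {{q6},{q1,q6},{q5,q6},{q1,q5,q6}}
  V4: {{q4},{q2,q4},{q3,q4},{q4,q5},{q4,q7},{q2,q4,q7},{q3,q4,q7}}
  V12: {{q1,q5},{q1,q5,q6}} {{q4,q5}}
  V13: {{q2,q5},{q5,q7},{q2,q5,q7}} {{q5,q6},{q1,q5,q6}}
  V14: {{q4,q5}}
  V23: {{q1,q6},{q1,q5,q6}} {{q2,q3}} {{q2,q4},{q3,q7},{q4,q7},{q2,q4,q7},{q3,q4,q7}}
  V24: {{q4},{q2,q4},{q3,q4},{q4,q5},{q4,q7},{q2,q4,q7},{q3,q4,q7}}
  V34: {{q2,q4},{q4,q7},{q2,q4,q7},{q3,q4,q7}}
  V123: {{q1,q5,q6}}
  V124: {{q4,q5}}
  V234: {{q2,q4},{q4,q7},{q2,q4,q7},{q3,q4,q7}}
C dims 6,10,3; δ0: rk 5, SNF 1^5; δ1: rk 3, SNF 1^3
degree 0: 6−5−0 = 1 → Ȟ^0 ≅ Z
degree 1: 10−3−5 = 2 → Ȟ^1 ≅ Z^2
degree 2: 3−0−3 = 0 → Ȟ^2 ≅ 0


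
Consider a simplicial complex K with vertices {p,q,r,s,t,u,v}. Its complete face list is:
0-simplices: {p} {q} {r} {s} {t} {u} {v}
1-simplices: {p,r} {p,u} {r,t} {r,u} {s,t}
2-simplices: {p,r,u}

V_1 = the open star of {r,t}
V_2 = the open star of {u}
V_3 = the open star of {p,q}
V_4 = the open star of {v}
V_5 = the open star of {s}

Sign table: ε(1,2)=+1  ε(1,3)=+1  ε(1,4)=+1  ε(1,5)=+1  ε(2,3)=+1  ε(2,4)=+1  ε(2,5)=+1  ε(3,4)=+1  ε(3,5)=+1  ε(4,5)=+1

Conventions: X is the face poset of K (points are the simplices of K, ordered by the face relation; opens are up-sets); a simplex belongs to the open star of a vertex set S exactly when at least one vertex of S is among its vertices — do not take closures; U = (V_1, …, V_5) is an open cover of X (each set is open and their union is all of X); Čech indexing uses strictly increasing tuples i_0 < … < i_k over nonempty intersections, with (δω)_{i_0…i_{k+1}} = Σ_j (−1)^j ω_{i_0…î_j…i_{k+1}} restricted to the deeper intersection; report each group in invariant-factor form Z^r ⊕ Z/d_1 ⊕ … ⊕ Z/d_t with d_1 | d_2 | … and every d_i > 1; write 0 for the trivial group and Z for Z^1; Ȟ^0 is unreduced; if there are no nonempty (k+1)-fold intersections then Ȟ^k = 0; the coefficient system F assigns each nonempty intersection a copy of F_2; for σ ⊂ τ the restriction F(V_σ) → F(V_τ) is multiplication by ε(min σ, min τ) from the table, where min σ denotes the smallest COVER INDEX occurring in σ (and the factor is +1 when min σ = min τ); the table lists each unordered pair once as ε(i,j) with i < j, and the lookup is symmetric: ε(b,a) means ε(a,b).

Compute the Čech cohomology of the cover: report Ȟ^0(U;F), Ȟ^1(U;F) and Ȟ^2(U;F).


nonempty overlaps:
  V1={{r},{t},{p,r},{r,t},{r,u},{s,t},{p,r,u}} V2={{u},{p,u},{r,u},{p,r,u}} V3={{p},{q},{p,r},{p,u},{p,r,u}} V4={{v}} V5={{s},{s,t}}
  V12={{r,u},{p,r,u}} V13={{p,r},{p,r,u}} V15={{s,t}} V23={{p,u},{p,r,u}}
  V123={{p,r,u}}
C dims 5,4,1; δ0: rk_F2 3; δ1: rk_F2 1
degree 0: 5−3−0 = 2 → Ȟ^0 ≅ Z/2 ⊕ Z/2
degree 1: 4−1−3 = 0 → Ȟ^1 ≅ 0
degree 2: 1−0−1 = 0 → Ȟ^2 ≅ 0

Ȟ^0 = Z/2 ⊕ Z/2, Ȟ^1 = 0, Ȟ^2 = 0


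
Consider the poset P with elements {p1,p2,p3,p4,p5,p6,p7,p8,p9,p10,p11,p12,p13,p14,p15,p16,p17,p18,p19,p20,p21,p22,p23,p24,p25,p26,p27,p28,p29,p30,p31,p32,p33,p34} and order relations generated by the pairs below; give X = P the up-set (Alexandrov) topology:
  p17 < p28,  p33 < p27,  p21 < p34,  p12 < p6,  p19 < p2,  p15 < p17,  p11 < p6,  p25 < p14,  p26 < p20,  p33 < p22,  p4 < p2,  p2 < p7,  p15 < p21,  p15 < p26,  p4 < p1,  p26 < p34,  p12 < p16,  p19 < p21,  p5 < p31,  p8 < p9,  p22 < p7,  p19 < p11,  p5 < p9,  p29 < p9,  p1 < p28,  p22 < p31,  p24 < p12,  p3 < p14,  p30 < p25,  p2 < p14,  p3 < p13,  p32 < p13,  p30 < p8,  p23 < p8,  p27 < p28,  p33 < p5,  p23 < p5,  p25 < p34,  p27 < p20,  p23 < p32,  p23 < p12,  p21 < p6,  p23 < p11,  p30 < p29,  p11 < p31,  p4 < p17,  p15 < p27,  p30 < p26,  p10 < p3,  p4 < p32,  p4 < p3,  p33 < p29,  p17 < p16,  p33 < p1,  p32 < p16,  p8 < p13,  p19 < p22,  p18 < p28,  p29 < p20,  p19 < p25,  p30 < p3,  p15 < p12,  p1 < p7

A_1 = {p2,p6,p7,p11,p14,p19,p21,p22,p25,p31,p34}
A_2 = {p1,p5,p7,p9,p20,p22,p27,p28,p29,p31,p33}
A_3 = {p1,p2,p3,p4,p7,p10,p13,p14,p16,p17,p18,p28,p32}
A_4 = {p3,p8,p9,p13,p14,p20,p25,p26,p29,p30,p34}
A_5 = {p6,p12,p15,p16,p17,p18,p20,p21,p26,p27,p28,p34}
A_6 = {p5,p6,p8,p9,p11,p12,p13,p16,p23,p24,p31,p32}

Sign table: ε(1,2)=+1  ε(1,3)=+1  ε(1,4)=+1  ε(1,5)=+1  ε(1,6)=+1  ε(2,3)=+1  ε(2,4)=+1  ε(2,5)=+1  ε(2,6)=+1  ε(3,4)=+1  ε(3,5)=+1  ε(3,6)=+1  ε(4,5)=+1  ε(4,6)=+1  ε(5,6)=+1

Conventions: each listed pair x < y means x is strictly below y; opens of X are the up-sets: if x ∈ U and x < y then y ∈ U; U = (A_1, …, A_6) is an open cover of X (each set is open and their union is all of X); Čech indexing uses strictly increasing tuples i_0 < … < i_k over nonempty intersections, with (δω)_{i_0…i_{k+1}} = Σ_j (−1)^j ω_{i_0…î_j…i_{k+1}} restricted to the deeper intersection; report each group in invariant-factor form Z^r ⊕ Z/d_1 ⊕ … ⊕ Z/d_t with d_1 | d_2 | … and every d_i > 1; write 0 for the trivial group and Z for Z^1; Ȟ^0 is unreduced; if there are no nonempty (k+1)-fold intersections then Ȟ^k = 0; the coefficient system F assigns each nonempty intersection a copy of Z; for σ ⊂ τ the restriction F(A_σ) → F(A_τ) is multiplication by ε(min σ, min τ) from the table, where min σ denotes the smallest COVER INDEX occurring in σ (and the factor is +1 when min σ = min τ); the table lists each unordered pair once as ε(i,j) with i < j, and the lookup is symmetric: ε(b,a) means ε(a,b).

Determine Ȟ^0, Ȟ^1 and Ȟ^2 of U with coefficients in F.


nonempty overlaps:
  A12={p7,p22,p31} A13={p2,p7,p14} A14={p14,p25,p34} A15={p6,p21,p34} A16={p6,p11,p31} A23={p1,p7,p28} A24={p9,p20,p29} A25={p20,p27,p28} A26={p5,p9,p31} A34={p3,p13,p14} A35={p16,p17,p18,p28} A36={p13,p16,p32} A45={p20,p26,p34} A46={p8,p9,p13} A56={p6,p12,p16}
  A123={p7} A126={p31} A134={p14} A145={p34} A156={p6} A235={p28} A245={p20} A246={p9} A346={p13} A356={p16}
C dims 6,15,10; δ0: rk 5, SNF 1^5; δ1: rk 10, SNF 1^9·2
degree 0: 6−5−0 = 1 → Ȟ^0 ≅ Z
degree 1: 15−10−5 = 0 → Ȟ^1 ≅ 0
degree 2: 10−0−10 = 0 plus torsion [2] → Ȟ^2 ≅ Z/2

Ȟ^0 = Z, Ȟ^1 = 0 and Ȟ^2 = Z/2
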